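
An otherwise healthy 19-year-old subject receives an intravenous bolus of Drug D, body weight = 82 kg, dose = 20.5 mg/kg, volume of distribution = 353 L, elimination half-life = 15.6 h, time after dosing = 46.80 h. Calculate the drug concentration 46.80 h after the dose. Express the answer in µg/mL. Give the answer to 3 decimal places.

0.595 µg/mL

Total dose = 20.5 × 82 = 1681 mg
C₀ = Dose / Vd = 1681 / 353 = 4.762 mg/L
k = ln2 / t½ = 0.693147 / 15.6 = 0.04443 h⁻¹
t / t½ = 46.80 / 15.6 = 3 half-lives
C = C₀ × (1/2)^3 = 4.762 × 0.1250 = 0.5953 mg/L
(0.5953 mg/L = 0.5953 µg/mL)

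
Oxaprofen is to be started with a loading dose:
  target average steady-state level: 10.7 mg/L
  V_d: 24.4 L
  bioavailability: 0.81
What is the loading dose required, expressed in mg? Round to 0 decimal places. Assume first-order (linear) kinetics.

322 mg

LD = Css × Vd / F = 10.7 × 24.4 / 0.81 = 322.3 mg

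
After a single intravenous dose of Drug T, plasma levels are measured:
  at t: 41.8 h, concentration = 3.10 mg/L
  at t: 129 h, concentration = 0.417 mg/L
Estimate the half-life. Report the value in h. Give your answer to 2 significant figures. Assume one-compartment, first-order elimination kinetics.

30 h

k = ln(C₁/C₂) / (t₂ − t₁) = ln(3.10/0.417) / (129 − 41.8)
  = 2.006 / 87.20 = 0.02300 h⁻¹
t½ = ln2 / k = 0.693147 / 0.02300 = 30.14 h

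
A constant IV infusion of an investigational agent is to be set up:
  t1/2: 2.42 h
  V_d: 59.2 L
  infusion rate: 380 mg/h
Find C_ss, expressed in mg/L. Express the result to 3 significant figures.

k = ln2 / t½ = 0.693147 / 2.42 = 0.2864 h⁻¹
CL = k × Vd = 0.2864 × 59.2 = 16.95 L/h
At steady state Css = R₀ / CL = 380 / 16.95 = 22.42 mg/L

22.4 mg/L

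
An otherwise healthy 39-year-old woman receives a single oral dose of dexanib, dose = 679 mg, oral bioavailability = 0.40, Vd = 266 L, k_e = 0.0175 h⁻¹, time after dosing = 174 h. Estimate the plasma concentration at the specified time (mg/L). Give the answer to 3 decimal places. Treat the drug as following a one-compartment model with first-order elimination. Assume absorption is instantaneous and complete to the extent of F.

Amount reaching circulation = F × Dose = 0.40 × 679.0 = 271.6 mg
C₀ = F·Dose / Vd = 271.6 / 266 = 1.021 mg/L
C = C₀ · e^(−k·t) = 1.021 × e^(−0.01750 × 174)
  = 1.021 × 0.04760 = 0.04860 mg/L

0.049 mg/L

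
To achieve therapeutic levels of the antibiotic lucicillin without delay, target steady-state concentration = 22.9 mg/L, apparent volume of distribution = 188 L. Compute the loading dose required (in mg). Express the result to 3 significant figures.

LD = Css × Vd = 22.9 × 188 = 4305 mg

4310 mg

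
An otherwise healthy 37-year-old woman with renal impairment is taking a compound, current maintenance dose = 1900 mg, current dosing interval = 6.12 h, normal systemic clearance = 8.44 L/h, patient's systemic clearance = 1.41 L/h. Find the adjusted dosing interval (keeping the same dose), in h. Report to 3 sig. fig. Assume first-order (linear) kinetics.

36.6 h

To keep the same average steady-state level, dosing rate must scale with clearance.
CL ratio = 1.41 / 8.44 = 0.1671
New interval (same dose) = 6.12 / 0.1671 = 36.62 h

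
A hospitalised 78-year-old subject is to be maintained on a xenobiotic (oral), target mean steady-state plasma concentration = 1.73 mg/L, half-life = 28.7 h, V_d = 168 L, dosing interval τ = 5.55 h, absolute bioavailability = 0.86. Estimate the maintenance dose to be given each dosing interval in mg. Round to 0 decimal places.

45 mg

k = ln2 / t½ = 0.693147 / 28.7 = 0.02415 h⁻¹
CL = k × Vd = 0.02415 × 168 = 4.057 L/h
At steady state, F × (Dose/τ) = Css × CL.
Dose = Css × CL × τ / F = 1.73 × 4.057 × 5.55 / 0.86 = 45.29 mg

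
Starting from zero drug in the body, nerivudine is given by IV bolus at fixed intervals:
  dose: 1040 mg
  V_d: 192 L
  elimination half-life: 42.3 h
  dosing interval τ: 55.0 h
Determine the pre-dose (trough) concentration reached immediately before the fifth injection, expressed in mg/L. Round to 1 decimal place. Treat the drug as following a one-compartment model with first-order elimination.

C₀ per dose = Dose / Vd = 1040 / 192 = 5.417 mg/L
k = ln2 / t½ = 0.693147 / 42.3 = 0.01639 h⁻¹
Fraction remaining after one interval: r = e^(−kτ) = e^(−0.01639 × 55.0) = 0.4060
Before dose 5, 4 doses have been given (aged 1τ, 2τ, 3τ, 4τ).
C_trough = C₀ × (r + r² + … + r^4) = C₀ × r(1−r^4)/(1−r)
        = 5.417 × 0.4060 × (1 − 0.02717) / (1 − 0.4060) = 3.602 mg/L

3.6 mg/L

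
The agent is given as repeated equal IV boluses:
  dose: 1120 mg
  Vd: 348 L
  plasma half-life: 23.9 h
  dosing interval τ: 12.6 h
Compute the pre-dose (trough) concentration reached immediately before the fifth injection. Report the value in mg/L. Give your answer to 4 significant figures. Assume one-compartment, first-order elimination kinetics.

5.604 mg/L

C₀ per dose = Dose / Vd = 1120 / 348 = 3.218 mg/L
k = ln2 / t½ = 0.693147 / 23.9 = 0.02900 h⁻¹
Fraction remaining after one interval: r = e^(−kτ) = e^(−0.02900 × 12.6) = 0.6939
Before dose 5, 4 doses have been given (aged 1τ, 2τ, 3τ, 4τ).
C_trough = C₀ × (r + r² + … + r^4) = C₀ × r(1−r^4)/(1−r)
        = 3.218 × 0.6939 × (1 − 0.2318) / (1 − 0.6939) = 5.604 mg/L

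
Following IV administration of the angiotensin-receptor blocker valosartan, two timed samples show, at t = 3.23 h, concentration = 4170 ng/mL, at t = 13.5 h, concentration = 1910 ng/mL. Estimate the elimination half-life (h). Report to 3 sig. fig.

9.12 h

k = ln(C₁/C₂) / (t₂ − t₁) = ln(4170/1910) / (13.5 − 3.23)
  = 0.7808 / 10.27 = 0.07603 h⁻¹
t½ = ln2 / k = 0.693147 / 0.07603 = 9.117 h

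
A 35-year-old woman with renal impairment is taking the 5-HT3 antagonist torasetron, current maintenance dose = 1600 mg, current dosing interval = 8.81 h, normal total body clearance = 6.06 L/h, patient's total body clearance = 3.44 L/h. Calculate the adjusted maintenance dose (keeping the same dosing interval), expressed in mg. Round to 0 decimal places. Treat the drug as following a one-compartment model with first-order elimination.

To keep the same average steady-state level, dosing rate must scale with clearance.
CL ratio = 3.44 / 6.06 = 0.5677
New dose (same interval) = 1600 × 0.5677 = 908.3 mg

908 mg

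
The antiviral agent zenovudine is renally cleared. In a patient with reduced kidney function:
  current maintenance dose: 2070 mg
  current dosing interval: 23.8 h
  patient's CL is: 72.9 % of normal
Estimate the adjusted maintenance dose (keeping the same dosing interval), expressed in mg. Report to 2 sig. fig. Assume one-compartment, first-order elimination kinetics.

To keep the same average steady-state level, dosing rate must scale with clearance.
CL ratio = 72.9 / 100 = 0.7290
New dose (same interval) = 2070 × 0.7290 = 1509 mg

1500 mg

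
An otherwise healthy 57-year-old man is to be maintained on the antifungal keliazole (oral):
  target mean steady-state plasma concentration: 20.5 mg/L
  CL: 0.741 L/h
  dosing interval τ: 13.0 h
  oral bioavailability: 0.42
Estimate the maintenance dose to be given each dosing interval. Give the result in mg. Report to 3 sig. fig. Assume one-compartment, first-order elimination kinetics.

470 mg

At steady state, F × (Dose/τ) = Css × CL.
Dose = Css × CL × τ / F = 20.5 × 0.7410 × 13.0 / 0.42 = 470.2 mg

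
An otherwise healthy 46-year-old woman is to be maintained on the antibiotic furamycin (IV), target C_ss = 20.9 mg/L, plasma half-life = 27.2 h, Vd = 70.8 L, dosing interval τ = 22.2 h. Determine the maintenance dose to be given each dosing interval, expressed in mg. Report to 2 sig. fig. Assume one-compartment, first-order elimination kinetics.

840 mg

k = ln2 / t½ = 0.693147 / 27.2 = 0.02548 h⁻¹
CL = k × Vd = 0.02548 × 70.8 = 1.804 L/h
At steady state, Dose/τ = Css × CL.
Dose = Css × CL × τ = 20.9 × 1.804 × 22.2 = 837.0 mg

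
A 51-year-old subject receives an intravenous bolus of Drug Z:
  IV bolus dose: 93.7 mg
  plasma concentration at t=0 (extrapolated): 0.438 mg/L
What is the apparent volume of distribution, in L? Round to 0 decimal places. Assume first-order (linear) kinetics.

Vd = Dose / C₀ = 93.70 / 0.438 = 213.9 L

214 L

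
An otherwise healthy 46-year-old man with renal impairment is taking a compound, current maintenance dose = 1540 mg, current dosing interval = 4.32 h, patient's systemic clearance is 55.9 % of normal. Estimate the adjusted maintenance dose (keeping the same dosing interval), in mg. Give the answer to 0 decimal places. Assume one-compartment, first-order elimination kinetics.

861 mg

To keep the same average steady-state level, dosing rate must scale with clearance.
CL ratio = 55.9 / 100 = 0.5590
New dose (same interval) = 1540 × 0.5590 = 860.9 mg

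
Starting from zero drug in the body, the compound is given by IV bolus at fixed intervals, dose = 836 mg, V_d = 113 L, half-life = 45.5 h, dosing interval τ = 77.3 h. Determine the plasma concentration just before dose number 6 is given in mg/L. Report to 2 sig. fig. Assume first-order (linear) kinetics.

3.3 mg/L

C₀ per dose = Dose / Vd = 836 / 113 = 7.398 mg/L
k = ln2 / t½ = 0.693147 / 45.5 = 0.01523 h⁻¹
Fraction remaining after one interval: r = e^(−kτ) = e^(−0.01523 × 77.3) = 0.3081
Before dose 6, 5 doses have been given (aged 1τ, 2τ, 3τ, 4τ, 5τ).
C_trough = C₀ × (r + r² + … + r^5) = C₀ × r(1−r^5)/(1−r)
        = 7.398 × 0.3081 × (1 − 0.002776) / (1 − 0.3081) = 3.285 mg/L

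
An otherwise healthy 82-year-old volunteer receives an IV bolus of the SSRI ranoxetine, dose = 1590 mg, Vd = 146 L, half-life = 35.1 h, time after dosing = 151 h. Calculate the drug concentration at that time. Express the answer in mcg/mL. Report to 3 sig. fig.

C₀ = Dose / Vd = 1590 / 146 = 10.89 mg/L
k = ln2 / t½ = 0.693147 / 35.1 = 0.01975 h⁻¹
C = C₀ · e^(−k·t) = 10.89 × e^(−0.01975 × 151)
  = 10.89 × 0.05068 = 0.5519 mg/L
(0.5519 mg/L = 0.5519 mcg/mL)

0.552 mcg/mL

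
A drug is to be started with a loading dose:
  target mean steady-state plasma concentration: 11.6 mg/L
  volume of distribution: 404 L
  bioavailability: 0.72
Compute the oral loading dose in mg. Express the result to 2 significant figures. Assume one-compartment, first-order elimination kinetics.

6500 mg

LD = Css × Vd / F = 11.6 × 404 / 0.72 = 6509 mg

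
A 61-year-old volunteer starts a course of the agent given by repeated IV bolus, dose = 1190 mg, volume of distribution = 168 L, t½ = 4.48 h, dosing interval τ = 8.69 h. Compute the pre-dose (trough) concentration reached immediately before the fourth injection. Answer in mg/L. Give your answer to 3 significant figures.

2.45 mg/L

C₀ per dose = Dose / Vd = 1190 / 168 = 7.083 mg/L
k = ln2 / t½ = 0.693147 / 4.48 = 0.1547 h⁻¹
Fraction remaining after one interval: r = e^(−kτ) = e^(−0.1547 × 8.69) = 0.2607
Before dose 4, 3 doses have been given (aged 1τ, 2τ, 3τ).
C_trough = C₀ × (r + r² + … + r^3) = C₀ × r(1−r^3)/(1−r)
        = 7.083 × 0.2607 × (1 − 0.01772) / (1 − 0.2607) = 2.453 mg/L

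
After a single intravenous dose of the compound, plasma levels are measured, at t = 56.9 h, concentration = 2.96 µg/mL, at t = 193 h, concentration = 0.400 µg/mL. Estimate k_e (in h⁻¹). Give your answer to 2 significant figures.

0.015 h⁻¹

k = ln(C₁/C₂) / (t₂ − t₁) = ln(2.96/0.400) / (193 − 56.9)
  = 2.001 / 136.1 = 0.01470 h⁻¹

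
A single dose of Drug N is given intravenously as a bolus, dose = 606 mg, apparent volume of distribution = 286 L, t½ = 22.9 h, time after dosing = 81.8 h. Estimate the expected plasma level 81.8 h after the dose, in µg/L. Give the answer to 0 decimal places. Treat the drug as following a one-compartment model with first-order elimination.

C₀ = Dose / Vd = 606.0 / 286 = 2.119 mg/L
k = ln2 / t½ = 0.693147 / 22.9 = 0.03027 h⁻¹
C = C₀ · e^(−k·t) = 2.119 × e^(−0.03027 × 81.8)
  = 2.119 × 0.08407 = 0.1781 mg/L
Convert: 0.1781 mg/L × 1000 = 178.1 µg/L

178 µg/L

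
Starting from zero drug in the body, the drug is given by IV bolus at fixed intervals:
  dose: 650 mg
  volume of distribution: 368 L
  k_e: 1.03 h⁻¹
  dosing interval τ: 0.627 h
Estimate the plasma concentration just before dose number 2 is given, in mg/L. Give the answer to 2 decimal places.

C₀ per dose = Dose / Vd = 650 / 368 = 1.766 mg/L
Fraction remaining after one interval: r = e^(−kτ) = e^(−1.030 × 0.627) = 0.5242
Before dose 2, 1 dose has been given (aged 1τ).
C_trough = C₀ × r = 1.766 × 0.5242 = 0.9257 mg/L

0.93 mg/L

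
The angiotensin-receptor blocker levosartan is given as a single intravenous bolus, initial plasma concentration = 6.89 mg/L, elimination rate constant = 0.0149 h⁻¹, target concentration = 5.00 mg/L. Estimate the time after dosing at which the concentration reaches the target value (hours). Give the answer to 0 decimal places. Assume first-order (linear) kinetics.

22 h

t = ln(C₀ / C) / k = ln(6.890 / 5.00) / 0.01490
  = ln(1.378) / 0.01490 = 0.3206 / 0.01490 = 21.52 h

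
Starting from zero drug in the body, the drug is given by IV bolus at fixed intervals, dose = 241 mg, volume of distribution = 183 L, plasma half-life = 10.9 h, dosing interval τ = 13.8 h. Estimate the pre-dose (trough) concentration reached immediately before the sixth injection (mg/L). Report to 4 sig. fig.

0.9257 mg/L

C₀ per dose = Dose / Vd = 241 / 183 = 1.317 mg/L
k = ln2 / t½ = 0.693147 / 10.9 = 0.06359 h⁻¹
Fraction remaining after one interval: r = e^(−kτ) = e^(−0.06359 × 13.8) = 0.4158
Before dose 6, 5 doses have been given (aged 1τ, 2τ, 3τ, 4τ, 5τ).
C_trough = C₀ × (r + r² + … + r^5) = C₀ × r(1−r^5)/(1−r)
        = 1.317 × 0.4158 × (1 − 0.01243) / (1 − 0.4158) = 0.9257 mg/L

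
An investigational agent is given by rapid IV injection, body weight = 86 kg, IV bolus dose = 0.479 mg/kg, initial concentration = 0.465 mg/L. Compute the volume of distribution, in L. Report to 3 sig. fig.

Dose = 0.479 × 86 = 41.19 mg
Vd = Dose / C₀ = 41.19 / 0.465 = 88.58 L

88.6 L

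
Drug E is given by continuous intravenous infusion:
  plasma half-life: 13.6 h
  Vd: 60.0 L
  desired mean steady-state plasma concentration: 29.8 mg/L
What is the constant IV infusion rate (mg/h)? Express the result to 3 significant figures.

k = ln2 / t½ = 0.693147 / 13.6 = 0.05097 h⁻¹
CL = k × Vd = 0.05097 × 60.0 = 3.058 L/h
At steady state, infusion rate R₀ = Css × CL = 29.8 × 3.058 = 91.13 mg/h

91.1 mg/h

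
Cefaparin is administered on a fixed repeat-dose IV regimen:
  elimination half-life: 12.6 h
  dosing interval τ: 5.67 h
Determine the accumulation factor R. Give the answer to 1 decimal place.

3.7

k = ln2 / t½ = 0.693147 / 12.6 = 0.05501 h⁻¹
e^(−kτ) = e^(−0.05501 × 5.67) = 0.7320
Accumulation ratio R = 1 / (1 − e^(−kτ)) = 1 / (1 − 0.7320) = 3.731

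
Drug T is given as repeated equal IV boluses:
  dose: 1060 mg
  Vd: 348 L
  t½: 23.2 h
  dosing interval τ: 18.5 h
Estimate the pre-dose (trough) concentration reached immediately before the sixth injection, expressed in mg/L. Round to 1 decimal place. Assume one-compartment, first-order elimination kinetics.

C₀ per dose = Dose / Vd = 1060 / 348 = 3.046 mg/L
k = ln2 / t½ = 0.693147 / 23.2 = 0.02988 h⁻¹
Fraction remaining after one interval: r = e^(−kτ) = e^(−0.02988 × 18.5) = 0.5753
Before dose 6, 5 doses have been given (aged 1τ, 2τ, 3τ, 4τ, 5τ).
C_trough = C₀ × (r + r² + … + r^5) = C₀ × r(1−r^5)/(1−r)
        = 3.046 × 0.5753 × (1 − 0.06302) / (1 − 0.5753) = 3.866 mg/L

3.9 mg/L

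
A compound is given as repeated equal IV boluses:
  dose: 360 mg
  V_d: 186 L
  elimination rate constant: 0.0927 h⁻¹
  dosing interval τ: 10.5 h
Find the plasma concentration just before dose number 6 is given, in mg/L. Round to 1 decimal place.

1.2 mg/L

C₀ per dose = Dose / Vd = 360 / 186 = 1.935 mg/L
Fraction remaining after one interval: r = e^(−kτ) = e^(−0.09270 × 10.5) = 0.3778
Before dose 6, 5 doses have been given (aged 1τ, 2τ, 3τ, 4τ, 5τ).
C_trough = C₀ × (r + r² + … + r^5) = C₀ × r(1−r^5)/(1−r)
        = 1.935 × 0.3778 × (1 − 0.007697) / (1 − 0.3778) = 1.166 mg/L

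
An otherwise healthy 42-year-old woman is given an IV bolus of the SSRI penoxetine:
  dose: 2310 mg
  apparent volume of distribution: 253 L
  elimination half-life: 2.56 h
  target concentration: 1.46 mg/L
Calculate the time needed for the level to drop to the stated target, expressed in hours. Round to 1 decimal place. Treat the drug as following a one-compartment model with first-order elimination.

6.8 h

C₀ = Dose / Vd = 2310 / 253 = 9.130 mg/L
k = ln2 / t½ = 0.693147 / 2.56 = 0.2708 h⁻¹
t = ln(C₀ / C) / k = ln(9.130 / 1.46) / 0.2708
  = ln(6.253) / 0.2708 = 1.833 / 0.2708 = 6.769 h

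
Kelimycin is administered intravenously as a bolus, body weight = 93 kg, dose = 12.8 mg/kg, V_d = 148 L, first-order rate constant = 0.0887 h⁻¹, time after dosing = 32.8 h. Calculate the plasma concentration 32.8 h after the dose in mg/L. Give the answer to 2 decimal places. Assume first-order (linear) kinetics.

Total dose = 12.8 × 93 = 1190 mg
C₀ = Dose / Vd = 1190 / 148 = 8.041 mg/L
C = C₀ · e^(−k·t) = 8.041 × e^(−0.08870 × 32.8)
  = 8.041 × 0.05451 = 0.4383 mg/L

0.44 mg/L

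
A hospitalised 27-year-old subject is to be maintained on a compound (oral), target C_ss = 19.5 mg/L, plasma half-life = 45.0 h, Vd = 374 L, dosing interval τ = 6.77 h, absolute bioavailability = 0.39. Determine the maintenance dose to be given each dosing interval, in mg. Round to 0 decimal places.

1950 mg

k = ln2 / t½ = 0.693147 / 45.0 = 0.01540 h⁻¹
CL = k × Vd = 0.01540 × 374 = 5.760 L/h
At steady state, F × (Dose/τ) = Css × CL.
Dose = Css × CL × τ / F = 19.5 × 5.760 × 6.77 / 0.39 = 1950 mg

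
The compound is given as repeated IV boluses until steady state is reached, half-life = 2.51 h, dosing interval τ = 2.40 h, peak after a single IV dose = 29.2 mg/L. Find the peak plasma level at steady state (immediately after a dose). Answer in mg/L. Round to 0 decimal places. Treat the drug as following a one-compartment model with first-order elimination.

60 mg/L

k = ln2 / t½ = 0.693147 / 2.51 = 0.2762 h⁻¹
e^(−kτ) = e^(−0.2762 × 2.40) = 0.5154
Accumulation ratio R = 1 / (1 − e^(−kτ)) = 1 / (1 − 0.5154) = 2.064
Steady-state peak = C₀ × R = 29.2 × 2.064 = 60.27 mg/L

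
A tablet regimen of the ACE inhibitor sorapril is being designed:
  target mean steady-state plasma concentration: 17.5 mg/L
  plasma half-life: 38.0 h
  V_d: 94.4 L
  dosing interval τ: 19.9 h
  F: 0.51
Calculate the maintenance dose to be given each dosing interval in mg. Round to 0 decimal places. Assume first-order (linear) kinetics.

1176 mg

k = ln2 / t½ = 0.693147 / 38.0 = 0.01824 h⁻¹
CL = k × Vd = 0.01824 × 94.4 = 1.722 L/h
At steady state, F × (Dose/τ) = Css × CL.
Dose = Css × CL × τ / F = 17.5 × 1.722 × 19.9 / 0.51 = 1176 mg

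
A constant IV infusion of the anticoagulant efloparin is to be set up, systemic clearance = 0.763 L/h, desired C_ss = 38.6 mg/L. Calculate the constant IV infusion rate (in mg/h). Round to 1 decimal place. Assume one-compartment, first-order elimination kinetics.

29.5 mg/h

At steady state, infusion rate R₀ = Css × CL = 38.6 × 0.7630 = 29.45 mg/h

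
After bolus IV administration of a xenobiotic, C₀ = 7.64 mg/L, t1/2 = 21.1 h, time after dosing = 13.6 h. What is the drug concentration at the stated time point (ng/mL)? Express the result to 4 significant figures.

k = ln2 / t½ = 0.693147 / 21.1 = 0.03285 h⁻¹
C = C₀ · e^(−k·t) = 7.640 × e^(−0.03285 × 13.6)
  = 7.640 × 0.6397 = 4.887 mg/L
Convert: 4.887 mg/L × 1000 = 4887 ng/mL

4887 ng/mL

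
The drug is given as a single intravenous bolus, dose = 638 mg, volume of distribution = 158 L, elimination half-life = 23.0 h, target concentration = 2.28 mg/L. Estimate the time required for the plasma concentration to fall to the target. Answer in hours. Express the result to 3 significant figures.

19.0 h

C₀ = Dose / Vd = 638.0 / 158 = 4.038 mg/L
k = ln2 / t½ = 0.693147 / 23.0 = 0.03014 h⁻¹
t = ln(C₀ / C) / k = ln(4.038 / 2.28) / 0.03014
  = ln(1.771) / 0.03014 = 0.5715 / 0.03014 = 18.96 h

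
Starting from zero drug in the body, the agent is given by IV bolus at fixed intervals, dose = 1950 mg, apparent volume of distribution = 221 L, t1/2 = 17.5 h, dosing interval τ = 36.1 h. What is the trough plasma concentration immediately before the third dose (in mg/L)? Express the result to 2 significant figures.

C₀ per dose = Dose / Vd = 1950 / 221 = 8.824 mg/L
k = ln2 / t½ = 0.693147 / 17.5 = 0.03961 h⁻¹
Fraction remaining after one interval: r = e^(−kτ) = e^(−0.03961 × 36.1) = 0.2393
Before dose 3, 2 doses have been given (aged 1τ, 2τ).
C_trough = C₀ × (r + r²) = 8.824 × (0.2393 + 0.05726) = 2.617 mg/L

2.6 mg/L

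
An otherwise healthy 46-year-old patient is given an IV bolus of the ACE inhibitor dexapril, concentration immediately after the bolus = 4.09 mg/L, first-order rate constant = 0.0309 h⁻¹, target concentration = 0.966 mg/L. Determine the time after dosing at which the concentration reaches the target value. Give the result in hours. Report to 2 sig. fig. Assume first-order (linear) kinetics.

47 h

t = ln(C₀ / C) / k = ln(4.090 / 0.966) / 0.03090
  = ln(4.234) / 0.03090 = 1.443 / 0.03090 = 46.70 h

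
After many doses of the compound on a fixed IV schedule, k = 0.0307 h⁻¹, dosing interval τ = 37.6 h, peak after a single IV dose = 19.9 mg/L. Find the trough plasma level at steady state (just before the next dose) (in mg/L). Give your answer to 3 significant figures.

9.16 mg/L

e^(−kτ) = e^(−0.03070 × 37.6) = 0.3153
Accumulation ratio R = 1 / (1 − e^(−kτ)) = 1 / (1 − 0.3153) = 1.460
Steady-state trough = C₀ × R × e^(−kτ) = 19.9 × 1.460 × 0.3153 = 9.161 mg/L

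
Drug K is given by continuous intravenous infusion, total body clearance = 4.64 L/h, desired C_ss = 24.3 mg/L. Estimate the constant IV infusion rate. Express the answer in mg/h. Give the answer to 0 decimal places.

113 mg/h

At steady state, infusion rate R₀ = Css × CL = 24.3 × 4.640 = 112.8 mg/h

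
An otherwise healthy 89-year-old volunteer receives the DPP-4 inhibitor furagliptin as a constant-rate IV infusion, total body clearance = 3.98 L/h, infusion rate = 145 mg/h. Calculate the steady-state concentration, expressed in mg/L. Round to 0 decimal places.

At steady state Css = R₀ / CL = 145 / 3.980 = 36.43 mg/L

36 mg/L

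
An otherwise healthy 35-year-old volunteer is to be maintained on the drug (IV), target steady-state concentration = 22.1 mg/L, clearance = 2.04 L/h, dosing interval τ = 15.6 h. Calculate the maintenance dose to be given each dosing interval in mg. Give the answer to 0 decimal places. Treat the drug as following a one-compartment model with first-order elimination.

703 mg

At steady state, Dose/τ = Css × CL.
Dose = Css × CL × τ = 22.1 × 2.040 × 15.6 = 703.3 mg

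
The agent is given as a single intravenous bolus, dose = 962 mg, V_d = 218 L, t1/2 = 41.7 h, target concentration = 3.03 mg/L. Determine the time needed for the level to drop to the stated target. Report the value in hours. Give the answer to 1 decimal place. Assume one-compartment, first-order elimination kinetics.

22.6 h

C₀ = Dose / Vd = 962.0 / 218 = 4.413 mg/L
k = ln2 / t½ = 0.693147 / 41.7 = 0.01662 h⁻¹
t = ln(C₀ / C) / k = ln(4.413 / 3.03) / 0.01662
  = ln(1.456) / 0.01662 = 0.3757 / 0.01662 = 22.61 h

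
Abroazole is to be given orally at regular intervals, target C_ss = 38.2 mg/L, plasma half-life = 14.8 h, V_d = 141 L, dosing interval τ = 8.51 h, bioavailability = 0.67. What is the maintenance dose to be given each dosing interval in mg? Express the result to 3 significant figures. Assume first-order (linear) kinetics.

k = ln2 / t½ = 0.693147 / 14.8 = 0.04683 h⁻¹
CL = k × Vd = 0.04683 × 141 = 6.603 L/h
At steady state, F × (Dose/τ) = Css × CL.
Dose = Css × CL × τ / F = 38.2 × 6.603 × 8.51 / 0.67 = 3204 mg

3200 mg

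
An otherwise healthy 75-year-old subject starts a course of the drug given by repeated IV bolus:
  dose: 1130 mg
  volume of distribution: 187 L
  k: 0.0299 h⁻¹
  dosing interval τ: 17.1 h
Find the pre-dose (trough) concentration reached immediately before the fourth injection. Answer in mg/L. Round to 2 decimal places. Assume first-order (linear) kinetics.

7.10 mg/L

C₀ per dose = Dose / Vd = 1130 / 187 = 6.043 mg/L
Fraction remaining after one interval: r = e^(−kτ) = e^(−0.02990 × 17.1) = 0.5997
Before dose 4, 3 doses have been given (aged 1τ, 2τ, 3τ).
C_trough = C₀ × (r + r² + … + r^3) = C₀ × r(1−r^3)/(1−r)
        = 6.043 × 0.5997 × (1 − 0.2157) / (1 − 0.5997) = 7.100 mg/L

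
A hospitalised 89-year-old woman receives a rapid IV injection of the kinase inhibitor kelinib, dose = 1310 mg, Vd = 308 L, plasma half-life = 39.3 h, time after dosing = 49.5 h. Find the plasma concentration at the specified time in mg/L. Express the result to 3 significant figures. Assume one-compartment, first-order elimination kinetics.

C₀ = Dose / Vd = 1310 / 308 = 4.253 mg/L
k = ln2 / t½ = 0.693147 / 39.3 = 0.01764 h⁻¹
C = C₀ · e^(−k·t) = 4.253 × e^(−0.01764 × 49.5)
  = 4.253 × 0.4176 = 1.776 mg/L

1.78 mg/L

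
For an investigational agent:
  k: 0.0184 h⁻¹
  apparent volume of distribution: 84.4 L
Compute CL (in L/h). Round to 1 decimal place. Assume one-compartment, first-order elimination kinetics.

CL = k × Vd = 0.0184 × 84.4 = 1.553 L/h

1.6 L/h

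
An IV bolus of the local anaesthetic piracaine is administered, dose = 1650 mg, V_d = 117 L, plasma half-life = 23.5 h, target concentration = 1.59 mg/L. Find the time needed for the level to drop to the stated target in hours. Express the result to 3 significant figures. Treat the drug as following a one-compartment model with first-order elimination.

74.0 h

C₀ = Dose / Vd = 1650 / 117 = 14.10 mg/L
k = ln2 / t½ = 0.693147 / 23.5 = 0.02950 h⁻¹
t = ln(C₀ / C) / k = ln(14.10 / 1.59) / 0.02950
  = ln(8.868) / 0.02950 = 2.182 / 0.02950 = 73.97 h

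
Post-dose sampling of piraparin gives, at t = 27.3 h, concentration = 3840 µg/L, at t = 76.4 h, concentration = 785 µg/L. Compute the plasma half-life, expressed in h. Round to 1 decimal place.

21.4 h

k = ln(C₁/C₂) / (t₂ − t₁) = ln(3840/785) / (76.4 − 27.3)
  = 1.588 / 49.10 = 0.03234 h⁻¹
t½ = ln2 / k = 0.693147 / 0.03234 = 21.43 h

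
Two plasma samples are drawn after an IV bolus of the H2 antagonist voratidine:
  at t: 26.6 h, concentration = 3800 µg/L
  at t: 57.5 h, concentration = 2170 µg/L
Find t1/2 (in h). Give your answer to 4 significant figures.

38.23 h

k = ln(C₁/C₂) / (t₂ − t₁) = ln(3800/2170) / (57.5 − 26.6)
  = 0.5603 / 30.90 = 0.01813 h⁻¹
t½ = ln2 / k = 0.693147 / 0.01813 = 38.23 h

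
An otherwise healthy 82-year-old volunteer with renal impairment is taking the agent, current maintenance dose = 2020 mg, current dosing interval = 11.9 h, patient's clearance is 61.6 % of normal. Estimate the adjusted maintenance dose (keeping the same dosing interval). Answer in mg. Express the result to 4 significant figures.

To keep the same average steady-state level, dosing rate must scale with clearance.
CL ratio = 61.6 / 100 = 0.6160
New dose (same interval) = 2020 × 0.6160 = 1244 mg

1244 mg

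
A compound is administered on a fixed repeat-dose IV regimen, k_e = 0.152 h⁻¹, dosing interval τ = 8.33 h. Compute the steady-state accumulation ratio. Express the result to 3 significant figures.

1.39

e^(−kτ) = e^(−0.1520 × 8.33) = 0.2819
Accumulation ratio R = 1 / (1 − e^(−kτ)) = 1 / (1 − 0.2819) = 1.393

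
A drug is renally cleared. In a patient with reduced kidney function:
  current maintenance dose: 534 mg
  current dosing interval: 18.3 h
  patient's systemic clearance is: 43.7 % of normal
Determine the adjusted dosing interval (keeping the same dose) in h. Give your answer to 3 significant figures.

41.9 h

To keep the same average steady-state level, dosing rate must scale with clearance.
CL ratio = 43.7 / 100 = 0.4370
New interval (same dose) = 18.3 / 0.4370 = 41.88 h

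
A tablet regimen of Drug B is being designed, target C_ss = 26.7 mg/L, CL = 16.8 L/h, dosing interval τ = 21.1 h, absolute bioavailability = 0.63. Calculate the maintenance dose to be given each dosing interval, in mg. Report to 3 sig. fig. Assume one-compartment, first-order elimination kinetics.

15000 mg

At steady state, F × (Dose/τ) = Css × CL.
Dose = Css × CL × τ / F = 26.7 × 16.80 × 21.1 / 0.63 = 15020 mg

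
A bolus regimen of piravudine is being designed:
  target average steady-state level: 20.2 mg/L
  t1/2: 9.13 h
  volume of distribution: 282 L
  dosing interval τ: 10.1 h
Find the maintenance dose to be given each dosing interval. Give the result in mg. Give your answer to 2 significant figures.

4400 mg

k = ln2 / t½ = 0.693147 / 9.13 = 0.07592 h⁻¹
CL = k × Vd = 0.07592 × 282 = 21.41 L/h
At steady state, Dose/τ = Css × CL.
Dose = Css × CL × τ = 20.2 × 21.41 × 10.1 = 4368 mg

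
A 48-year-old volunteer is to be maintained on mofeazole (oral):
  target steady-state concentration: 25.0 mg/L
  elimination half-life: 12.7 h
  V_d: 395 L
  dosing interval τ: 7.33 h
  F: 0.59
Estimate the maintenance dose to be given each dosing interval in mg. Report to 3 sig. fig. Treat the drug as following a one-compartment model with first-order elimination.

6700 mg

k = ln2 / t½ = 0.693147 / 12.7 = 0.05458 h⁻¹
CL = k × Vd = 0.05458 × 395 = 21.56 L/h
At steady state, F × (Dose/τ) = Css × CL.
Dose = Css × CL × τ / F = 25.0 × 21.56 × 7.33 / 0.59 = 6696 mg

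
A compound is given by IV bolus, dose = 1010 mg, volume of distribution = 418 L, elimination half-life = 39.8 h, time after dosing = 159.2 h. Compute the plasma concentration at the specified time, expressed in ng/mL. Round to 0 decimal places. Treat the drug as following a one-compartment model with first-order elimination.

151 ng/mL

C₀ = Dose / Vd = 1010 / 418 = 2.416 mg/L
k = ln2 / t½ = 0.693147 / 39.8 = 0.01742 h⁻¹
t / t½ = 159.2 / 39.8 = 4 half-lives
C = C₀ × (1/2)^4 = 2.416 × 0.06250 = 0.1510 mg/L
Convert: 0.1510 mg/L × 1000 = 151.0 ng/mL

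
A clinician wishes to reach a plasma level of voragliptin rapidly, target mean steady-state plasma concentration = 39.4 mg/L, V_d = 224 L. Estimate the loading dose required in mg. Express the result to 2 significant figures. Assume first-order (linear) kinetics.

8800 mg

LD = Css × Vd = 39.4 × 224 = 8826 mg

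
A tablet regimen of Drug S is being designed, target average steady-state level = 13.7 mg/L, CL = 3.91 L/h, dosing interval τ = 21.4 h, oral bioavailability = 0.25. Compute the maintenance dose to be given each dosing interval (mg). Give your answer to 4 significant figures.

At steady state, F × (Dose/τ) = Css × CL.
Dose = Css × CL × τ / F = 13.7 × 3.910 × 21.4 / 0.25 = 4585 mg

4585 mg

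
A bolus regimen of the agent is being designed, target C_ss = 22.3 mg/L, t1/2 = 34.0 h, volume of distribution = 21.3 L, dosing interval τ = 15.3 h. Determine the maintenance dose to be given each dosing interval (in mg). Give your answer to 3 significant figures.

148 mg

k = ln2 / t½ = 0.693147 / 34.0 = 0.02039 h⁻¹
CL = k × Vd = 0.02039 × 21.3 = 0.4343 L/h
At steady state, Dose/τ = Css × CL.
Dose = Css × CL × τ = 22.3 × 0.4343 × 15.3 = 148.2 mg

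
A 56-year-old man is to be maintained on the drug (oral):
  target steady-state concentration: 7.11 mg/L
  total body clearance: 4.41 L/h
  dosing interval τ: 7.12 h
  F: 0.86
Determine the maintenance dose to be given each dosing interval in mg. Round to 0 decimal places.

At steady state, F × (Dose/τ) = Css × CL.
Dose = Css × CL × τ / F = 7.11 × 4.410 × 7.12 / 0.86 = 259.6 mg

260 mg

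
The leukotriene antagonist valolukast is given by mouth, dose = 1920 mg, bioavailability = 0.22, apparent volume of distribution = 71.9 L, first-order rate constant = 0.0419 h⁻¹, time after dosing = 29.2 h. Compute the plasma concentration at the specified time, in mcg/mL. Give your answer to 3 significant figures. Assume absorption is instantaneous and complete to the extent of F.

1.73 mcg/mL

Amount reaching circulation = F × Dose = 0.22 × 1920 = 422.4 mg
C₀ = F·Dose / Vd = 422.4 / 71.9 = 5.875 mg/L
C = C₀ · e^(−k·t) = 5.875 × e^(−0.04190 × 29.2)
  = 5.875 × 0.2942 = 1.728 mg/L
(1.728 mg/L = 1.728 mcg/mL)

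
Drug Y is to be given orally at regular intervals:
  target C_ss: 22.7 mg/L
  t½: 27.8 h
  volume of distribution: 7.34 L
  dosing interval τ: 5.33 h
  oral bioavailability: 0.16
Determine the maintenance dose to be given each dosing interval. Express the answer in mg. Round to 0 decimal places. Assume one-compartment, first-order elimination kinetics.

k = ln2 / t½ = 0.693147 / 27.8 = 0.02493 h⁻¹
CL = k × Vd = 0.02493 × 7.34 = 0.1830 L/h
At steady state, F × (Dose/τ) = Css × CL.
Dose = Css × CL × τ / F = 22.7 × 0.1830 × 5.33 / 0.16 = 138.4 mg

138 mg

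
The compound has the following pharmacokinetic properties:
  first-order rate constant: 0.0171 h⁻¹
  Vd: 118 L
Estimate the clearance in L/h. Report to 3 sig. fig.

CL = k × Vd = 0.0171 × 118 = 2.018 L/h

2.02 L/h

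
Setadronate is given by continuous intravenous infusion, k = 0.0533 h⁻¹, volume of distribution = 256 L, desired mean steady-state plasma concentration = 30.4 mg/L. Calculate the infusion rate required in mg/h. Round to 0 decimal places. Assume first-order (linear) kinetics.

CL = k × Vd = 0.05330 × 256 = 13.64 L/h
At steady state, infusion rate R₀ = Css × CL = 30.4 × 13.64 = 414.7 mg/h

415 mg/h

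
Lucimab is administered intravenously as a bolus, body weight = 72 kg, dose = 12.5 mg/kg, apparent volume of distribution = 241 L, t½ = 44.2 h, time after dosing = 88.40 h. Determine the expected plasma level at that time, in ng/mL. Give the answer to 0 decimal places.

Total dose = 12.5 × 72 = 900.0 mg
C₀ = Dose / Vd = 900.0 / 241 = 3.734 mg/L
k = ln2 / t½ = 0.693147 / 44.2 = 0.01568 h⁻¹
t / t½ = 88.40 / 44.2 = 2 half-lives
C = C₀ × (1/2)^2 = 3.734 × 0.2500 = 0.9335 mg/L
Convert: 0.9335 mg/L × 1000 = 933.5 ng/mL

934 ng/mL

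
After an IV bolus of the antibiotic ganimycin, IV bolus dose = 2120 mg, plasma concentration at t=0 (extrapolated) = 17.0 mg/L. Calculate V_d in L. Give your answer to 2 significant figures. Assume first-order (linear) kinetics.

Vd = Dose / C₀ = 2120 / 17.0 = 124.7 L

120 L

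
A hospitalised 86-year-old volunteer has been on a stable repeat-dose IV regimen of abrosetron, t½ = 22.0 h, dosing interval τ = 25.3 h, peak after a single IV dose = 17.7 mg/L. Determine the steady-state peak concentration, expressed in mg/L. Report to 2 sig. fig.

32 mg/L

k = ln2 / t½ = 0.693147 / 22.0 = 0.03151 h⁻¹
e^(−kτ) = e^(−0.03151 × 25.3) = 0.4506
Accumulation ratio R = 1 / (1 − e^(−kτ)) = 1 / (1 − 0.4506) = 1.820
Steady-state peak = C₀ × R = 17.7 × 1.820 = 32.21 mg/L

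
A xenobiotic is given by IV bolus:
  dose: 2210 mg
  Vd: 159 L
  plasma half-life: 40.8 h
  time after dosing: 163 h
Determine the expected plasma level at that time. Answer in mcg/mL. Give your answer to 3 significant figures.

0.872 mcg/mL

C₀ = Dose / Vd = 2210 / 159 = 13.90 mg/L
k = ln2 / t½ = 0.693147 / 40.8 = 0.01699 h⁻¹
C = C₀ · e^(−k·t) = 13.90 × e^(−0.01699 × 163)
  = 13.90 × 0.06270 = 0.8715 mg/L
(0.8715 mg/L = 0.8715 mcg/mL)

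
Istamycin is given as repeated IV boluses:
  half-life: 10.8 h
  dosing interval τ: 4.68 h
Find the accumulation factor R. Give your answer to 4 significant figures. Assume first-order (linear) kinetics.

k = ln2 / t½ = 0.693147 / 10.8 = 0.06418 h⁻¹
e^(−kτ) = e^(−0.06418 × 4.68) = 0.7405
Accumulation ratio R = 1 / (1 − e^(−kτ)) = 1 / (1 − 0.7405) = 3.854

3.854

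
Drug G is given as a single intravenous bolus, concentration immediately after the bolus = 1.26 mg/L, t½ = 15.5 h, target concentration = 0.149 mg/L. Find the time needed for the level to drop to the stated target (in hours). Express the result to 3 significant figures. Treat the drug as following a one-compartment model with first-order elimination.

k = ln2 / t½ = 0.693147 / 15.5 = 0.04472 h⁻¹
t = ln(C₀ / C) / k = ln(1.260 / 0.149) / 0.04472
  = ln(8.456) / 0.04472 = 2.135 / 0.04472 = 47.74 h

47.7 h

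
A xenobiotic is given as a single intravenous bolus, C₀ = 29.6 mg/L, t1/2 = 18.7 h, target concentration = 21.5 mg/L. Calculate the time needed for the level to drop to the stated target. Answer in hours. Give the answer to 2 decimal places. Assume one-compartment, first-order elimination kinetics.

8.63 h

k = ln2 / t½ = 0.693147 / 18.7 = 0.03707 h⁻¹
t = ln(C₀ / C) / k = ln(29.60 / 21.5) / 0.03707
  = ln(1.377) / 0.03707 = 0.3199 / 0.03707 = 8.630 h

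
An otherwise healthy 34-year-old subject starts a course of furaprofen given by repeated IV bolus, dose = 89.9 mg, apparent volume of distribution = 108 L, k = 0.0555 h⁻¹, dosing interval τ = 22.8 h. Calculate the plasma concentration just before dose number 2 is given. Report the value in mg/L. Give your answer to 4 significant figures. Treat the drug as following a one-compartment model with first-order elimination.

0.2348 mg/L

C₀ per dose = Dose / Vd = 89.9 / 108 = 0.8324 mg/L
Fraction remaining after one interval: r = e^(−kτ) = e^(−0.05550 × 22.8) = 0.2821
Before dose 2, 1 dose has been given (aged 1τ).
C_trough = C₀ × r = 0.8324 × 0.2821 = 0.2348 mg/L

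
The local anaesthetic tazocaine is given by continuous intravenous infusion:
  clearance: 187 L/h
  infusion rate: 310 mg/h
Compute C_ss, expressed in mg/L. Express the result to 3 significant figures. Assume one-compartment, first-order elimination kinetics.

At steady state Css = R₀ / CL = 310 / 187.0 = 1.658 mg/L

1.66 mg/L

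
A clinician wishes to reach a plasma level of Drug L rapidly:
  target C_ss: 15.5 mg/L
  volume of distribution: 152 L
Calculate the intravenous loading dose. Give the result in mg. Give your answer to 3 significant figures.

LD = Css × Vd = 15.5 × 152 = 2356 mg

2360 mg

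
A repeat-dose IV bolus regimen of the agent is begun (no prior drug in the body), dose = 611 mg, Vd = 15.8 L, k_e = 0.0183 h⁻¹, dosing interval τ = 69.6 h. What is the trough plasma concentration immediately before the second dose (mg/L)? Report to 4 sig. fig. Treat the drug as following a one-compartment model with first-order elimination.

C₀ per dose = Dose / Vd = 611 / 15.8 = 38.67 mg/L
Fraction remaining after one interval: r = e^(−kτ) = e^(−0.01830 × 69.6) = 0.2798
Before dose 2, 1 dose has been given (aged 1τ).
C_trough = C₀ × r = 38.67 × 0.2798 = 10.82 mg/L

10.82 mg/L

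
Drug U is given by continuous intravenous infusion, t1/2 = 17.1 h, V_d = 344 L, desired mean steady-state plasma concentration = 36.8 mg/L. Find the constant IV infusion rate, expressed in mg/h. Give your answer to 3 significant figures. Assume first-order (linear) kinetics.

k = ln2 / t½ = 0.693147 / 17.1 = 0.04053 h⁻¹
CL = k × Vd = 0.04053 × 344 = 13.94 L/h
At steady state, infusion rate R₀ = Css × CL = 36.8 × 13.94 = 513.0 mg/h

513 mg/h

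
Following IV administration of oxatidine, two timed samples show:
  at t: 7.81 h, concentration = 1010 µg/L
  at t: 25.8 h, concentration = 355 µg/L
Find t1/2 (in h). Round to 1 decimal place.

11.9 h

k = ln(C₁/C₂) / (t₂ − t₁) = ln(1010/355) / (25.8 − 7.81)
  = 1.046 / 17.99 = 0.05814 h⁻¹
t½ = ln2 / k = 0.693147 / 0.05814 = 11.92 h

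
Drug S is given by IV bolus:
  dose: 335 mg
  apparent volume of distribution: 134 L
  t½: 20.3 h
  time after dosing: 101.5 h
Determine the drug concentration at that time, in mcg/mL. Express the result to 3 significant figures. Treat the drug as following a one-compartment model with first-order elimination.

C₀ = Dose / Vd = 335.0 / 134 = 2.500 mg/L
k = ln2 / t½ = 0.693147 / 20.3 = 0.03415 h⁻¹
t / t½ = 101.5 / 20.3 = 5 half-lives
C = C₀ × (1/2)^5 = 2.500 × 0.03125 = 0.07813 mg/L
(0.07813 mg/L = 0.07813 mcg/mL)

0.0781 mcg/mL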